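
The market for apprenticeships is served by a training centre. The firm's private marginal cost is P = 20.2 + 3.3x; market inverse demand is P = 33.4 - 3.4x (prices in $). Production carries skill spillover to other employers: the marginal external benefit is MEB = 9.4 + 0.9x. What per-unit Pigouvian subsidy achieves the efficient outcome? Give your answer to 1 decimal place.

subsidy = $12.9 per unit

Social marginal cost = private MC − MEB = 10.8 + 2.4x.
Set SMC = demand: 10.8 + 2.4x = 33.4 - 3.4x → x* = 3.8966.
The Pigouvian subsidy equals MEB at x*: 9.4 + 0.9×3.8966 = 12.9069.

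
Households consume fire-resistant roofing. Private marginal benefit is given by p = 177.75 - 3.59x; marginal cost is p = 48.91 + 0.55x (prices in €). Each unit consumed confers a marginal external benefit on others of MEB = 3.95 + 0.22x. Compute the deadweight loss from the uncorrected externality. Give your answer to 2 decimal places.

Market equilibrium (private): 48.91 + 0.55x = 177.75 - 3.59x → x_m = 31.1208.
Social marginal benefit = demand + MEB = 181.70 - 3.37x.
Set SMB = MC: 181.70 - 3.37x = 48.91 + 0.55x → x* = 33.8750.
The loss is the area between SMB and MC from x* to x_m; with linear curves that's a triangle of height MEB(x_m).
DWL = ½ × 2.7542 × 10.7966 = 14.8680.

DWL = €14.87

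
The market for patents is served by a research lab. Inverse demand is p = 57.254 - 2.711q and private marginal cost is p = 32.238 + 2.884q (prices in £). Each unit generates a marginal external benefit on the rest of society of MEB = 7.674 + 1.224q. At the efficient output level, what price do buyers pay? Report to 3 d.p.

P = £36.979

Social marginal cost = private MC − MEB = 24.564 + 1.660q.
Set SMC = demand: 24.564 + 1.660q = 57.254 - 2.711q → q* = 7.4788.
Consumer price on the demand curve at q*: 57.254 − 2.711×7.4788 = 36.9790.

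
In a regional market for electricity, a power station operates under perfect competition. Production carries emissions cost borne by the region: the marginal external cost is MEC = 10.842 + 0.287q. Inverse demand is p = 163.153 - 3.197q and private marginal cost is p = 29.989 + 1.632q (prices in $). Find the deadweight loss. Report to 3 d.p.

Market equilibrium (private): 29.989 + 1.632q = 163.153 - 3.197q → q_m = 27.5759.
Social marginal cost = private MC + MEC = 40.831 + 1.919q.
Set SMC = demand: 40.831 + 1.919q = 163.153 - 3.197q → q* = 23.9097.
Height of the DWL triangle at q_m is SMC(q_m) − demand(q_m) = MEC(q_m) = 18.7563.
DWL = ½ × 3.6662 × 18.7563 = 34.3822.

DWL = $34.382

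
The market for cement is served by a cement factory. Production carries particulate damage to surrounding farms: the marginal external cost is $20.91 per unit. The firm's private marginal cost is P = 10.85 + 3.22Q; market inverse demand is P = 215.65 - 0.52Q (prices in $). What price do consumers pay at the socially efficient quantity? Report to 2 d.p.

P = $190.08

Social marginal cost = private MC + MEC = 31.76 + 3.22Q.
Set SMC = demand: 31.76 + 3.22Q = 215.65 - 0.52Q → Q* = 49.1684.
Consumer price on the demand curve at Q*: 215.65 − 0.52×49.1684 = 190.0824.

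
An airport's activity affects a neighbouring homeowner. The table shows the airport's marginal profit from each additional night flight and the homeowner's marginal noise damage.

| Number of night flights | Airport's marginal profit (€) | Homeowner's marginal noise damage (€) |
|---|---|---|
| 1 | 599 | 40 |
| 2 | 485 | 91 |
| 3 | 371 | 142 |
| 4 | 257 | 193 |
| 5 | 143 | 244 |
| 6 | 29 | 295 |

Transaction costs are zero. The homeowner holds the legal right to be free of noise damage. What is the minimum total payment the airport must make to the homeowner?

€466

Efficient level: marginal profit ≥ marginal noise damage through level 4, so k* = 4.
With the homeowner holding the right, the airport must at least compensate total damage at k*: 40 + 91 + 142 + 193 = 466.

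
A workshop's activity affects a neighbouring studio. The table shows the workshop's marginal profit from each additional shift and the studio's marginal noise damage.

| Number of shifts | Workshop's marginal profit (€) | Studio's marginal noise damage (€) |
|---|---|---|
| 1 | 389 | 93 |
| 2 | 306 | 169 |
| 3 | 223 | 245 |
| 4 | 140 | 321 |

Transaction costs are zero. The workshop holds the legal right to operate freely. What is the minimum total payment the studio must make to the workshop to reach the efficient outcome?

€363

Left alone the workshop would choose level 4 (marginal profit stays positive).
Efficient level: k* = 2 (marginal profit ≥ marginal noise damage through 2).
The studio must at least cover the workshop's forgone profit from cutting 4→2: 223 + 140 = 363.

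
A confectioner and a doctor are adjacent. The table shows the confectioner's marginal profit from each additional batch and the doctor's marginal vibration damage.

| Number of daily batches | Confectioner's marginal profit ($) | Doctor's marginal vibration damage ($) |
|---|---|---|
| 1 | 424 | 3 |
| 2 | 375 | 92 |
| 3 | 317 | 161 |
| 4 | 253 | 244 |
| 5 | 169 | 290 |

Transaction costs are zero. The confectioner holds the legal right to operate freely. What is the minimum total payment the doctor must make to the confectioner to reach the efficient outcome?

Left alone the confectioner would choose level 5 (marginal profit stays positive).
Efficient level: k* = 4 (marginal profit ≥ marginal vibration damage through 4).
The doctor must at least cover the confectioner's forgone profit from cutting 5→4: 169 = 169.

$169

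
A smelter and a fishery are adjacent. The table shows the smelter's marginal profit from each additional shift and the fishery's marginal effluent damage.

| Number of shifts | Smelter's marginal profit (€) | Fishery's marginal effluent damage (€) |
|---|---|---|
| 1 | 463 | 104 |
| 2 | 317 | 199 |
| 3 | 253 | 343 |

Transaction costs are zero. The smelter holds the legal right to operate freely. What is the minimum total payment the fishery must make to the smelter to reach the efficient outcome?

Left alone the smelter would choose level 3 (marginal profit stays positive).
Efficient level: k* = 2 (marginal profit ≥ marginal effluent damage through 2).
The fishery must at least cover the smelter's forgone profit from cutting 3→2: 253 = 253.

€253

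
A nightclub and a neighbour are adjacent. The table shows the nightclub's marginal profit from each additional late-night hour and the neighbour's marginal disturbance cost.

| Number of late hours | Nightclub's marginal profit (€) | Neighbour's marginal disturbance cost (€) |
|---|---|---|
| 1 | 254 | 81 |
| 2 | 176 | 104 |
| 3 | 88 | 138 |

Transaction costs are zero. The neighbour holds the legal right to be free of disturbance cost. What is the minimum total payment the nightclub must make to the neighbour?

Efficient level: marginal profit ≥ marginal disturbance cost through level 2, so k* = 2.
With the neighbour holding the right, the nightclub must at least compensate total damage at k*: 81 + 104 = 185.

€185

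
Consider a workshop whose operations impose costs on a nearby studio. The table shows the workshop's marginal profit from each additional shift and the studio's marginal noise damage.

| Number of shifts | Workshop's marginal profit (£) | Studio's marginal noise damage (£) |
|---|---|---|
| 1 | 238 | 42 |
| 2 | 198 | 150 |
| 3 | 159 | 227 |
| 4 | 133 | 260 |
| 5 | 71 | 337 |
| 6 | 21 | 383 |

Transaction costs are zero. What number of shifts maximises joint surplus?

2

Bargaining reaches the level where marginal profit last exceeds marginal noise damage.
That holds through level 2 (198 ≥ 150) but not at 3 (159 < 227).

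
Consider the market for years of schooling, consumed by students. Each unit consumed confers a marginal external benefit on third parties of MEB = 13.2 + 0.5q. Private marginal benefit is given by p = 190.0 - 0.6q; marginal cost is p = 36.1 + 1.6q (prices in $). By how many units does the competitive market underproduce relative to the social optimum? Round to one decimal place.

Market equilibrium (private): 36.1 + 1.6q = 190.0 - 0.6q → q_m = 69.9545.
Social marginal benefit = demand + MEB = 203.2 - 0.1q.
Set SMB = MC: 203.2 - 0.1q = 36.1 + 1.6q → q* = 98.2941.
Gap = |69.9545 − 98.2941| = 28.3396.

28.3 units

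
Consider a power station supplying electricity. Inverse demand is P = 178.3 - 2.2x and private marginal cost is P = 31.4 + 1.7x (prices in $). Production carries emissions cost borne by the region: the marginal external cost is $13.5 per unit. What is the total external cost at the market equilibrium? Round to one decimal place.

Market equilibrium (private): 31.4 + 1.7x = 178.3 - 2.2x → x_m = 37.6667.
Total external cost = MEC × x_m = 13.5 × 37.6667 = 508.5005.

$508.5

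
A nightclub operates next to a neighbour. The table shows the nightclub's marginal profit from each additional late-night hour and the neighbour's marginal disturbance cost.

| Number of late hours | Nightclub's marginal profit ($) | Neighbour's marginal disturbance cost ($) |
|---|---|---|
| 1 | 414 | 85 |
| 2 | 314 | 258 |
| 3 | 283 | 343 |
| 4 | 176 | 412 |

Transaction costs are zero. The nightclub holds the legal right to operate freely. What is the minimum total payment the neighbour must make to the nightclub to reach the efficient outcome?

Left alone the nightclub would choose level 4 (marginal profit stays positive).
Efficient level: k* = 2 (marginal profit ≥ marginal disturbance cost through 2).
The neighbour must at least cover the nightclub's forgone profit from cutting 4→2: 283 + 176 = 459.

$459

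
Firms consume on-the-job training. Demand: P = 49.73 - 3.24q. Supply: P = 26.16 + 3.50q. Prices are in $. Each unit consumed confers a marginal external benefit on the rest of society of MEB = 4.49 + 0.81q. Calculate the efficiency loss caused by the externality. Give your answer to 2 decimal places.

Market equilibrium (private): 26.16 + 3.50q = 49.73 - 3.24q → q_m = 3.4970.
Social marginal benefit = demand + MEB = 54.22 - 2.43q.
Set SMB = MC: 54.22 - 2.43q = 26.16 + 3.50q → q* = 4.7319.
Between q* and q_m the wedge SMB − MC runs linearly from 0 to MEB(q_m), so the loss is a triangle.
DWL = ½ × 1.2349 × 7.3226 = 4.5213.

DWL = $4.52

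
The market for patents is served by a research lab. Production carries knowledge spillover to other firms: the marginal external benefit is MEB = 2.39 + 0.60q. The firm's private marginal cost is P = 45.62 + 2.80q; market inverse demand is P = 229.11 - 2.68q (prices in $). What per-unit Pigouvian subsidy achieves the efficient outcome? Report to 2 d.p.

subsidy = $25.24 per unit

Social marginal cost = private MC − MEB = 43.23 + 2.20q.
Set SMC = demand: 43.23 + 2.20q = 229.11 - 2.68q → q* = 38.0902.
The Pigouvian subsidy equals MEB at q*: 2.39 + 0.60×38.0902 = 25.2441.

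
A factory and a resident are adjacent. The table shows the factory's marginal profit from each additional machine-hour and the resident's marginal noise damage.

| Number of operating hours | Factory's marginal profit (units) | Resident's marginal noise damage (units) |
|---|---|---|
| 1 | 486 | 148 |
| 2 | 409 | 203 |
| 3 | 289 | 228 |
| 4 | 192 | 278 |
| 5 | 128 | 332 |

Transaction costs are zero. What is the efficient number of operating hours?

Bargaining reaches the level where marginal profit last exceeds marginal noise damage.
That holds through level 3 (289 ≥ 228) but not at 4 (192 < 278).

3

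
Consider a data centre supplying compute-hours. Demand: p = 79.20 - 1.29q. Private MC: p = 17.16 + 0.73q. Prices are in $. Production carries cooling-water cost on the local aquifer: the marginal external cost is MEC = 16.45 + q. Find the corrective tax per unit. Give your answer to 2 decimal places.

tax = $31.55 per unit

Social marginal cost = private MC + MEC = 33.61 + 1.73q.
Set SMC = demand: 33.61 + 1.73q = 79.20 - 1.29q → q* = 15.0960.
The Pigouvian tax equals MEC at q*: 16.45 + 1.00×15.0960 = 31.5460.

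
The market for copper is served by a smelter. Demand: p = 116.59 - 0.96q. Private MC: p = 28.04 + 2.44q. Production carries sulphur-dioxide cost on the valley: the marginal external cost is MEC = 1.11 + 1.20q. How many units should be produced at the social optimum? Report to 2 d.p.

q* = 19.01

Social marginal cost = private MC + MEC = 29.15 + 3.64q.
Set SMC = demand: 29.15 + 3.64q = 116.59 - 0.96q → q* = 19.0087.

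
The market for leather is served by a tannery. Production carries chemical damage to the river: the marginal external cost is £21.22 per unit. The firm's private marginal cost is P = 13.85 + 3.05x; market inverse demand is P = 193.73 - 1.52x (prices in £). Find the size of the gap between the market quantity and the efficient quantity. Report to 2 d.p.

4.64 units

Market equilibrium (private): 13.85 + 3.05x = 193.73 - 1.52x → x_m = 39.3611.
Social marginal cost = private MC + MEC = 35.07 + 3.05x.
Set SMC = demand: 35.07 + 3.05x = 193.73 - 1.52x → x* = 34.7177.
Gap = |39.3611 − 34.7177| = 4.6434.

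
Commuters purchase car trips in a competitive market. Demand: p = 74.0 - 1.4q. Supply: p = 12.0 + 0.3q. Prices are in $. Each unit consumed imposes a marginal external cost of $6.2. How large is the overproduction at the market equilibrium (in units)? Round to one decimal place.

3.6 units

Market equilibrium (private): 12.0 + 0.3q = 74.0 - 1.4q → q_m = 36.4706.
Social marginal benefit = demand − MEC = 67.8 - 1.4q.
Set SMB = MC: 67.8 - 1.4q = 12.0 + 0.3q → q* = 32.8235.
Gap = |36.4706 − 32.8235| = 3.6471.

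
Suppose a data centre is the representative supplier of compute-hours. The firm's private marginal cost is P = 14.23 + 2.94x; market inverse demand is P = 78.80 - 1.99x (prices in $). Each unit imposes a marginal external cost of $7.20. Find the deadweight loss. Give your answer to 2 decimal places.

DWL = $5.26

Market equilibrium (private): 14.23 + 2.94x = 78.80 - 1.99x → x_m = 13.0974.
Social marginal cost = private MC + MEC = 21.43 + 2.94x.
Set SMC = demand: 21.43 + 2.94x = 78.80 - 1.99x → x* = 11.6369.
The loss is the area between SMC and demand from x* to x_m; with linear curves that's a triangle of height MEC(x_m).
DWL = ½ × 1.4605 × 7.2000 = 5.2578.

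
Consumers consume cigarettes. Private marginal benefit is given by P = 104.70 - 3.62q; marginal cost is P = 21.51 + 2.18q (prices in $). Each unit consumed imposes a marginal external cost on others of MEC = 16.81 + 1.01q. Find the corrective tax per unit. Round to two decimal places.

tax = $26.65 per unit

Social marginal benefit = demand − MEC = 87.89 - 4.63q.
Set SMB = MC: 87.89 - 4.63q = 21.51 + 2.18q → q* = 9.7474.
The Pigouvian tax equals MEC at q*: 16.81 + 1.01×9.7474 = 26.6549.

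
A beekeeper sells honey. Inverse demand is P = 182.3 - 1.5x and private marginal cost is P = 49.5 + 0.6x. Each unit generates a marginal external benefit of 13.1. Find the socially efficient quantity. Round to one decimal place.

Social marginal cost = private MC − MEB = 36.4 + 0.6x.
Set SMC = demand: 36.4 + 0.6x = 182.3 - 1.5x → x* = 69.4762.

x* = 69.5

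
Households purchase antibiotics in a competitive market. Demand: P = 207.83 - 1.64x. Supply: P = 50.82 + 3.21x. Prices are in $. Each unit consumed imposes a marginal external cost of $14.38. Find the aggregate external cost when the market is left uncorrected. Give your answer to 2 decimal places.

Market equilibrium (private): 50.82 + 3.21x = 207.83 - 1.64x → x_m = 32.3732.
Total external cost = MEC × x_m = 14.38 × 32.3732 = 465.5266.

$465.53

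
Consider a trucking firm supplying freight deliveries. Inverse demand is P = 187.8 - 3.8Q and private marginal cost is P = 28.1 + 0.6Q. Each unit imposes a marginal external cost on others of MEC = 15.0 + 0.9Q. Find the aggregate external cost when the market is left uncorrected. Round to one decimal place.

Market equilibrium (private): 28.1 + 0.6Q = 187.8 - 3.8Q → Q_m = 36.2955.
Total external cost = ∫₀^{Q_m} (15.0 + 0.9Q) dQ = 15.0×36.2955 + ½×0.9×36.2955² = 1137.2460.

1137.2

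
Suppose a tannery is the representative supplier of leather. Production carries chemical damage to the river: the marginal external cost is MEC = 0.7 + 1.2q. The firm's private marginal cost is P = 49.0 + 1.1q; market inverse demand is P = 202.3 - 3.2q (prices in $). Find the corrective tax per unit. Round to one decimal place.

Social marginal cost = private MC + MEC = 49.7 + 2.3q.
Set SMC = demand: 49.7 + 2.3q = 202.3 - 3.2q → q* = 27.7455.
The Pigouvian tax equals MEC at q*: 0.7 + 1.2×27.7455 = 33.9946.

tax = $34.0 per unit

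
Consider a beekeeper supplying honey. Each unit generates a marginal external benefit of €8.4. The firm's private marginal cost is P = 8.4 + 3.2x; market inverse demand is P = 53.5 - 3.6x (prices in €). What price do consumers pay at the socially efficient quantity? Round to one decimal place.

P = €25.2

Social marginal cost = private MC − MEB = 0.0 + 3.2x.
Set SMC = demand: 0.0 + 3.2x = 53.5 - 3.6x → x* = 7.8676.
Consumer price on the demand curve at x*: 53.5 − 3.6×7.8676 = 25.1766.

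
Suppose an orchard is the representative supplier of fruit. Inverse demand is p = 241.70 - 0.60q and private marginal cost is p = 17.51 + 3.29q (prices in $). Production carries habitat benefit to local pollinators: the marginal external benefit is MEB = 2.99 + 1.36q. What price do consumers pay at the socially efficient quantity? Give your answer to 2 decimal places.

P = $187.82

Social marginal cost = private MC − MEB = 14.52 + 1.93q.
Set SMC = demand: 14.52 + 1.93q = 241.70 - 0.60q → q* = 89.7945.
Consumer price on the demand curve at q*: 241.70 − 0.60×89.7945 = 187.8233.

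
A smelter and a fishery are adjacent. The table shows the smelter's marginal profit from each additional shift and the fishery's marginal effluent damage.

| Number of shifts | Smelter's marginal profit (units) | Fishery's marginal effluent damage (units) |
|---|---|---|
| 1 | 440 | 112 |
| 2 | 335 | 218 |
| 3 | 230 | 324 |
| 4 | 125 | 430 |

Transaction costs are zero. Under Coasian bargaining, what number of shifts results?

2

Bargaining reaches the level where marginal profit last exceeds marginal effluent damage.
That holds through level 2 (335 ≥ 218) but not at 3 (230 < 324).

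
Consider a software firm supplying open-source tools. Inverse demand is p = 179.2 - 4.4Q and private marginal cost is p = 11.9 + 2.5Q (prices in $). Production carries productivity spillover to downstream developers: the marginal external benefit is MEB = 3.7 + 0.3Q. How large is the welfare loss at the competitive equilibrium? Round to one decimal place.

Market equilibrium (private): 11.9 + 2.5Q = 179.2 - 4.4Q → Q_m = 24.2464.
Social marginal cost = private MC − MEB = 8.2 + 2.2Q.
Set SMC = demand: 8.2 + 2.2Q = 179.2 - 4.4Q → Q* = 25.9091.
Between Q* and Q_m the wedge demand − SMC runs linearly from 0 to MEB(Q_m), so the loss is a triangle.
DWL = ½ × 1.6627 × 10.9739 = 9.1232.

DWL = $9.1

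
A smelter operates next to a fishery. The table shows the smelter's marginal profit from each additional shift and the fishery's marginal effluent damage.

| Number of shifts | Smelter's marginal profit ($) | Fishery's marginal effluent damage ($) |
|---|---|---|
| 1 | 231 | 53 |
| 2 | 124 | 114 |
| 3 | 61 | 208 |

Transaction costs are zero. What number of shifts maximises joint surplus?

Bargaining reaches the level where marginal profit last exceeds marginal effluent damage.
That holds through level 2 (124 ≥ 114) but not at 3 (61 < 208).

2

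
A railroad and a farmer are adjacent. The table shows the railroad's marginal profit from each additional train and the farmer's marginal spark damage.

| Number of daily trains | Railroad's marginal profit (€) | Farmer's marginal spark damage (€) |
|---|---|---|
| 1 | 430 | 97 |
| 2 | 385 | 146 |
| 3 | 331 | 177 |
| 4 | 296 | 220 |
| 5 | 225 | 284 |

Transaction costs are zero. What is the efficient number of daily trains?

Bargaining reaches the level where marginal profit last exceeds marginal spark damage.
That holds through level 4 (296 ≥ 220) but not at 5 (225 < 284).

4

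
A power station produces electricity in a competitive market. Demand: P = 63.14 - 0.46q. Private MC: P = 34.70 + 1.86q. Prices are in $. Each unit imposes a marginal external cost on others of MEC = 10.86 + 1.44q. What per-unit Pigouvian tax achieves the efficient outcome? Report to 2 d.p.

Social marginal cost = private MC + MEC = 45.56 + 3.30q.
Set SMC = demand: 45.56 + 3.30q = 63.14 - 0.46q → q* = 4.6755.
The Pigouvian tax equals MEC at q*: 10.86 + 1.44×4.6755 = 17.5927.

tax = $17.59 per unit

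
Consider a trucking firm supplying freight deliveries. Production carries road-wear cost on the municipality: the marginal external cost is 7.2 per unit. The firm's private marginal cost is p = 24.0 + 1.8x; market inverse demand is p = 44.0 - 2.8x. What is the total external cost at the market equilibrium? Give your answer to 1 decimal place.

Market equilibrium (private): 24.0 + 1.8x = 44.0 - 2.8x → x_m = 4.3478.
Total external cost = MEC × x_m = 7.2 × 4.3478 = 31.3042.

31.3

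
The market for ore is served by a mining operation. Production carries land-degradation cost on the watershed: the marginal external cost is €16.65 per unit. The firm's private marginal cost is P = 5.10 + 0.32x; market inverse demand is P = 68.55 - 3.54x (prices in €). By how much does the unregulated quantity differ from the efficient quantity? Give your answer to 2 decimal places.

4.31 units

Market equilibrium (private): 5.10 + 0.32x = 68.55 - 3.54x → x_m = 16.4378.
Social marginal cost = private MC + MEC = 21.75 + 0.32x.
Set SMC = demand: 21.75 + 0.32x = 68.55 - 3.54x → x* = 12.1244.
Gap = |16.4378 − 12.1244| = 4.3134.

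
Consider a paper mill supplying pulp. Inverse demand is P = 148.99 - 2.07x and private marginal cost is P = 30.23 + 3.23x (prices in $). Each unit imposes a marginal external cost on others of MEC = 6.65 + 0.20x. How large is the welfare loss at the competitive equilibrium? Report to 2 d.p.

DWL = $11.26

Market equilibrium (private): 30.23 + 3.23x = 148.99 - 2.07x → x_m = 22.4075.
Social marginal cost = private MC + MEC = 36.88 + 3.43x.
Set SMC = demand: 36.88 + 3.43x = 148.99 - 2.07x → x* = 20.3836.
The loss is the area between SMC and demand from x* to x_m; with linear curves that's a triangle of height MEC(x_m).
DWL = ½ × 2.0239 × 11.1315 = 11.2645.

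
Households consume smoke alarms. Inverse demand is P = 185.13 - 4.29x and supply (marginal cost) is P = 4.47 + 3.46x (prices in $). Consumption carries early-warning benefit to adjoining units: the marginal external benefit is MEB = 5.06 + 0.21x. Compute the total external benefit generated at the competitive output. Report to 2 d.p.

$175.01

Market equilibrium (private): 4.47 + 3.46x = 185.13 - 4.29x → x_m = 23.3110.
Total external benefit = ∫₀^{x_m} (5.06 + 0.21x) dx = 5.06×23.3110 + ½×0.21×23.3110² = 175.0109.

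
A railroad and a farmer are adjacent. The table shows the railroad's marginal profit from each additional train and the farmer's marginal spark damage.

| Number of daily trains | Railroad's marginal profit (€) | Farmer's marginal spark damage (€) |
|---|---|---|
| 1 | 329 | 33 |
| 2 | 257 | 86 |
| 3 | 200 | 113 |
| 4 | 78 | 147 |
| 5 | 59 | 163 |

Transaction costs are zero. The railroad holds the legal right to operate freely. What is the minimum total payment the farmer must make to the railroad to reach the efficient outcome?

€137

Left alone the railroad would choose level 5 (marginal profit stays positive).
Efficient level: k* = 3 (marginal profit ≥ marginal spark damage through 3).
The farmer must at least cover the railroad's forgone profit from cutting 5→3: 78 + 59 = 137.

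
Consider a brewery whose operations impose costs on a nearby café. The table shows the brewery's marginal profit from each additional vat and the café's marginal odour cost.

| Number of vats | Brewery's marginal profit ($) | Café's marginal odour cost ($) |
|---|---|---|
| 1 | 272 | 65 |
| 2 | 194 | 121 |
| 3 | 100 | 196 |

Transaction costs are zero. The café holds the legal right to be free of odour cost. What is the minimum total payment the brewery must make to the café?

$186

Efficient level: marginal profit ≥ marginal odour cost through level 2, so k* = 2.
With the café holding the right, the brewery must at least compensate total damage at k*: 65 + 121 = 186.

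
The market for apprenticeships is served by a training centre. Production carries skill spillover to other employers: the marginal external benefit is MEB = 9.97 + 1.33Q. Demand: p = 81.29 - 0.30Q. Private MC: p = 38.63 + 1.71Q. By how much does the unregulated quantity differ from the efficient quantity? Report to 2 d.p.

Market equilibrium (private): 38.63 + 1.71Q = 81.29 - 0.30Q → Q_m = 21.2239.
Social marginal cost = private MC − MEB = 28.66 + 0.38Q.
Set SMC = demand: 28.66 + 0.38Q = 81.29 - 0.30Q → Q* = 77.3971.
Gap = |21.2239 − 77.3971| = 56.1732.

56.17 units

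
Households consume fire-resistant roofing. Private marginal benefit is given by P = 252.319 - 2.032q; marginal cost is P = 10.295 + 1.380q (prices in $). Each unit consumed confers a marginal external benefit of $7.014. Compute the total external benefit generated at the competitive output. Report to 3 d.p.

Market equilibrium (private): 10.295 + 1.380q = 252.319 - 2.032q → q_m = 70.9332.
Total external benefit = MEB × q_m = 7.014 × 70.9332 = 497.5255.

$497.525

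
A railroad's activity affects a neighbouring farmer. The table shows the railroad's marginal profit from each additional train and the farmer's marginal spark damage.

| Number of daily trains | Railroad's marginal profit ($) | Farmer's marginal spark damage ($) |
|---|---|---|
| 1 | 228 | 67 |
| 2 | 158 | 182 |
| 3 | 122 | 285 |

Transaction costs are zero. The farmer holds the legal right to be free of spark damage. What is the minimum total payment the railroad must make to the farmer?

Efficient level: marginal profit ≥ marginal spark damage through level 1, so k* = 1.
With the farmer holding the right, the railroad must at least compensate total damage at k*: 67 = 67.

$67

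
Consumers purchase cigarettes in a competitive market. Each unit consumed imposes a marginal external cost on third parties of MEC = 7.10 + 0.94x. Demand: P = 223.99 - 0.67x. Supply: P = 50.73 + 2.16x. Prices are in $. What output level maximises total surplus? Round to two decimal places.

x* = 44.07

Social marginal benefit = demand − MEC = 216.89 - 1.61x.
Set SMB = MC: 216.89 - 1.61x = 50.73 + 2.16x → x* = 44.0743.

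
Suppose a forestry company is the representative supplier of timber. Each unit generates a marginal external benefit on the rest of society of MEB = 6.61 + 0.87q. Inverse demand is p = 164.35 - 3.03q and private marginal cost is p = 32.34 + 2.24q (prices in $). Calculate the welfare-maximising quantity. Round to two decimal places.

q* = 31.50

Social marginal cost = private MC − MEB = 25.73 + 1.37q.
Set SMC = demand: 25.73 + 1.37q = 164.35 - 3.03q → q* = 31.5045.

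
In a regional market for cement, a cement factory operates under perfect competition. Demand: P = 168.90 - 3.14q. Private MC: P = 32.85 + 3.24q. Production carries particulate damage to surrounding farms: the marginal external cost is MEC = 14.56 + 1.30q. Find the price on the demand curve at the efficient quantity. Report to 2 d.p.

P = 119.23

Social marginal cost = private MC + MEC = 47.41 + 4.54q.
Set SMC = demand: 47.41 + 4.54q = 168.90 - 3.14q → q* = 15.8190.
Consumer price on the demand curve at q*: 168.90 − 3.14×15.8190 = 119.2283.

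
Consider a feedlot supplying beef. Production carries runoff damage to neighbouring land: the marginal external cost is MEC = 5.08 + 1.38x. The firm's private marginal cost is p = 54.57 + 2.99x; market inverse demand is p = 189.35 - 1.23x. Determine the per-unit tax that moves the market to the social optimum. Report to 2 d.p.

tax = 37.04 per unit

Social marginal cost = private MC + MEC = 59.65 + 4.37x.
Set SMC = demand: 59.65 + 4.37x = 189.35 - 1.23x → x* = 23.1607.
The Pigouvian tax equals MEC at x*: 5.08 + 1.38×23.1607 = 37.0418.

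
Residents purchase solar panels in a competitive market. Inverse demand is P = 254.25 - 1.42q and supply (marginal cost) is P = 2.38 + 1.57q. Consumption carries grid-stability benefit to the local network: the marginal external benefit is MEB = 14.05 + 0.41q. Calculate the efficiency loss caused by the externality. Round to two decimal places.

Market equilibrium (private): 2.38 + 1.57q = 254.25 - 1.42q → q_m = 84.2375.
Social marginal benefit = demand + MEB = 268.30 - 1.01q.
Set SMB = MC: 268.30 - 1.01q = 2.38 + 1.57q → q* = 103.0698.
Between q* and q_m the wedge SMB − MC runs linearly from 0 to MEB(q_m), so the loss is a triangle.
DWL = ½ × 18.8323 × 48.5874 = 457.5062.

DWL = 457.51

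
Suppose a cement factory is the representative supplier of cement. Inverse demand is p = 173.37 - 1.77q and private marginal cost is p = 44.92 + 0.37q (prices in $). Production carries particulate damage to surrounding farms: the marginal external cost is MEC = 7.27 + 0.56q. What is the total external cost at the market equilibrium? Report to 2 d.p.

Market equilibrium (private): 44.92 + 0.37q = 173.37 - 1.77q → q_m = 60.0234.
Total external cost = ∫₀^{q_m} (7.27 + 0.56q) dq = 7.27×60.0234 + ½×0.56×60.0234² = 1445.1565.

$1445.16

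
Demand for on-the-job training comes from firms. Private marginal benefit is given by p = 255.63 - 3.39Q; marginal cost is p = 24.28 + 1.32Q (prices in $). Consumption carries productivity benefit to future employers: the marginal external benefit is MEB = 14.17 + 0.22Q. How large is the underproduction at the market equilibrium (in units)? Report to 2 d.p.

Market equilibrium (private): 24.28 + 1.32Q = 255.63 - 3.39Q → Q_m = 49.1189.
Social marginal benefit = demand + MEB = 269.80 - 3.17Q.
Set SMB = MC: 269.80 - 3.17Q = 24.28 + 1.32Q → Q* = 54.6815.
Gap = |49.1189 − 54.6815| = 5.5626.

5.56 units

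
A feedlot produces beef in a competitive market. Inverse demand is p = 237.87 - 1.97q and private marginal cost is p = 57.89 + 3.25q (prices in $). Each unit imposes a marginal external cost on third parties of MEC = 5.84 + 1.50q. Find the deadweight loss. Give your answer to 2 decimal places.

DWL = $246.50

Market equilibrium (private): 57.89 + 3.25q = 237.87 - 1.97q → q_m = 34.4789.
Social marginal cost = private MC + MEC = 63.73 + 4.75q.
Set SMC = demand: 63.73 + 4.75q = 237.87 - 1.97q → q* = 25.9137.
The loss is the area between SMC and demand from q* to q_m; with linear curves that's a triangle of height MEC(q_m).
DWL = ½ × 8.5652 × 57.5584 = 246.4996.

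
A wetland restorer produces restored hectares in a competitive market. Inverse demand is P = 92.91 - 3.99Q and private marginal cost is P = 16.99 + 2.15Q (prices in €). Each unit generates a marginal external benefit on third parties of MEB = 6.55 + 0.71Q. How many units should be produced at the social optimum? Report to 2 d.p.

Social marginal cost = private MC − MEB = 10.44 + 1.44Q.
Set SMC = demand: 10.44 + 1.44Q = 92.91 - 3.99Q → Q* = 15.1878.

Q* = 15.19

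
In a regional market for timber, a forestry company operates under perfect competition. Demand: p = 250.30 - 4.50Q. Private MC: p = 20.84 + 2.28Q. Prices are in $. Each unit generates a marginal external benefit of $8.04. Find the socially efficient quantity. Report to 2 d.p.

Q* = 35.03

Social marginal cost = private MC − MEB = 12.80 + 2.28Q.
Set SMC = demand: 12.80 + 2.28Q = 250.30 - 4.50Q → Q* = 35.0295.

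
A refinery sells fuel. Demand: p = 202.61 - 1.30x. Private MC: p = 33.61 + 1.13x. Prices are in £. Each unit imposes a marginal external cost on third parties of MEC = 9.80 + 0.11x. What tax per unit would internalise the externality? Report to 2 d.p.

Social marginal cost = private MC + MEC = 43.41 + 1.24x.
Set SMC = demand: 43.41 + 1.24x = 202.61 - 1.30x → x* = 62.6772.
The Pigouvian tax equals MEC at x*: 9.80 + 0.11×62.6772 = 16.6945.

tax = £16.69 per unit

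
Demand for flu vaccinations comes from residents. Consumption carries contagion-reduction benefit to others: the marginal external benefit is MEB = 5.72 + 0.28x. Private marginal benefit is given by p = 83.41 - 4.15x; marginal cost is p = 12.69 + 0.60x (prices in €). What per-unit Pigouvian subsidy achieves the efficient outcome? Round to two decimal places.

subsidy = €10.51 per unit

Social marginal benefit = demand + MEB = 89.13 - 3.87x.
Set SMB = MC: 89.13 - 3.87x = 12.69 + 0.60x → x* = 17.1007.
The Pigouvian subsidy equals MEB at x*: 5.72 + 0.28×17.1007 = 10.5082.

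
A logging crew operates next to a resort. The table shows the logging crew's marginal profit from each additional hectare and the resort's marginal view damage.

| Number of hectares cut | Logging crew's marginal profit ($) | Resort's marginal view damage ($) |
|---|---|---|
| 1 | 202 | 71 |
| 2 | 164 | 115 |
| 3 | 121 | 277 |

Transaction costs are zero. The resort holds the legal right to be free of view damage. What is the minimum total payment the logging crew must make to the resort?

$186

Efficient level: marginal profit ≥ marginal view damage through level 2, so k* = 2.
With the resort holding the right, the logging crew must at least compensate total damage at k*: 71 + 115 = 186.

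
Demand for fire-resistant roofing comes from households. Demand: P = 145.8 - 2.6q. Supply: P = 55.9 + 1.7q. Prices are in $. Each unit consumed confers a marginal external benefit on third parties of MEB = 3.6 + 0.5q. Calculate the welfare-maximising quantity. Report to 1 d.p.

q* = 24.6

Social marginal benefit = demand + MEB = 149.4 - 2.1q.
Set SMB = MC: 149.4 - 2.1q = 55.9 + 1.7q → q* = 24.6053.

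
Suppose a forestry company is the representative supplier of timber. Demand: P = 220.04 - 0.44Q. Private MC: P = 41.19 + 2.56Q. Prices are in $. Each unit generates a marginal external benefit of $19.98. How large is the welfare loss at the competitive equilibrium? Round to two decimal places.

DWL = $66.53

Market equilibrium (private): 41.19 + 2.56Q = 220.04 - 0.44Q → Q_m = 59.6167.
Social marginal cost = private MC − MEB = 21.21 + 2.56Q.
Set SMC = demand: 21.21 + 2.56Q = 220.04 - 0.44Q → Q* = 66.2767.
The welfare-loss triangle has base |Q_m − Q*| and height MEB(Q_m) (the vertical gap between SMC and demand is zero at Q* and MEB at Q_m).
DWL = ½ × 6.6600 × 19.9800 = 66.5334.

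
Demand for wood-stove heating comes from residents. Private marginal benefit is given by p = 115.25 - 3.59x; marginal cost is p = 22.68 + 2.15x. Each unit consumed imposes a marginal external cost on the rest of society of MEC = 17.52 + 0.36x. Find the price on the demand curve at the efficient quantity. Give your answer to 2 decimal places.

Social marginal benefit = demand − MEC = 97.73 - 3.95x.
Set SMB = MC: 97.73 - 3.95x = 22.68 + 2.15x → x* = 12.3033.
Consumer price on the demand curve at x*: 115.25 − 3.59×12.3033 = 71.0812.

P = 71.08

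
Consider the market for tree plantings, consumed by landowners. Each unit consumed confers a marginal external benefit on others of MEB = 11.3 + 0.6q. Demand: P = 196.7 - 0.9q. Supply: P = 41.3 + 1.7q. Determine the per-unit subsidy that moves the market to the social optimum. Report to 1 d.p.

Social marginal benefit = demand + MEB = 208.0 - 0.3q.
Set SMB = MC: 208.0 - 0.3q = 41.3 + 1.7q → q* = 83.3500.
The Pigouvian subsidy equals MEB at q*: 11.3 + 0.6×83.3500 = 61.3100.

subsidy = 61.3 per unit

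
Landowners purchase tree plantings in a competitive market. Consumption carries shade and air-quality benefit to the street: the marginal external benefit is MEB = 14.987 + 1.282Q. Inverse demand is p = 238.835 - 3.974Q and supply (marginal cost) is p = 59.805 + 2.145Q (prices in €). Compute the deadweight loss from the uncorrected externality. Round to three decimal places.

Market equilibrium (private): 59.805 + 2.145Q = 238.835 - 3.974Q → Q_m = 29.2580.
Social marginal benefit = demand + MEB = 253.822 - 2.692Q.
Set SMB = MC: 253.822 - 2.692Q = 59.805 + 2.145Q → Q* = 40.1110.
The loss is the area between SMB and MC from Q* to Q_m; with linear curves that's a triangle of height MEB(Q_m).
DWL = ½ × 10.8530 × 52.4958 = 284.8685.

DWL = €284.868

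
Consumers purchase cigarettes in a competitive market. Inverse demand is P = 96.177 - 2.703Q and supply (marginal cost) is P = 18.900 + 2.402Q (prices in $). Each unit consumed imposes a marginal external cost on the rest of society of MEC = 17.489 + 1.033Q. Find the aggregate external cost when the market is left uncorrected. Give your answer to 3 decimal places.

Market equilibrium (private): 18.900 + 2.402Q = 96.177 - 2.703Q → Q_m = 15.1375.
Total external cost = ∫₀^{Q_m} (17.489 + 1.033Q) dQ = 17.489×15.1375 + ½×1.033×15.1375² = 383.0926.

$383.093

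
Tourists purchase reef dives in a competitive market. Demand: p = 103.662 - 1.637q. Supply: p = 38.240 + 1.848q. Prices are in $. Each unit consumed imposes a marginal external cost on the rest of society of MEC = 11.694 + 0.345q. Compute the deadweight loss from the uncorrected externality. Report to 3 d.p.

DWL = $43.103

Market equilibrium (private): 38.240 + 1.848q = 103.662 - 1.637q → q_m = 18.7725.
Social marginal benefit = demand − MEC = 91.968 - 1.982q.
Set SMB = MC: 91.968 - 1.982q = 38.240 + 1.848q → q* = 14.0282.
Between q* and q_m the wedge MC − SMB runs linearly from 0 to MEC(q_m), so the loss is a triangle.
DWL = ½ × 4.7443 × 18.1705 = 43.1032.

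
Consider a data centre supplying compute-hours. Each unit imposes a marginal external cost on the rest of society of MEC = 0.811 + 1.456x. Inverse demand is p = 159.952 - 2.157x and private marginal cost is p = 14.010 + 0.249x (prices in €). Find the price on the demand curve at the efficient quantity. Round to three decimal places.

P = €78.894

Social marginal cost = private MC + MEC = 14.821 + 1.705x.
Set SMC = demand: 14.821 + 1.705x = 159.952 - 2.157x → x* = 37.5792.
Consumer price on the demand curve at x*: 159.952 − 2.157×37.5792 = 78.8937.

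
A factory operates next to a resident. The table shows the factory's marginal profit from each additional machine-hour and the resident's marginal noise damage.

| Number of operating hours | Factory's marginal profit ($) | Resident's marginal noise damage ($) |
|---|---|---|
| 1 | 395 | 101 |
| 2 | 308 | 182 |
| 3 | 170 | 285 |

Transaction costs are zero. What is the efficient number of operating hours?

2

Bargaining reaches the level where marginal profit last exceeds marginal noise damage.
That holds through level 2 (308 ≥ 182) but not at 3 (170 < 285).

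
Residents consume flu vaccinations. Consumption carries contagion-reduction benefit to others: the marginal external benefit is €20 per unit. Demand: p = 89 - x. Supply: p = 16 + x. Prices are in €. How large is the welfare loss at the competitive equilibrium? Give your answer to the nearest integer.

Market equilibrium (private): 16 + x = 89 - x → x_m = 36.5000.
Social marginal benefit = demand + MEB = 109 - x.
Set SMB = MC: 109 - x = 16 + x → x* = 46.5000.
The loss is the area between SMB and MC from x* to x_m; with linear curves that's a triangle of height MEB(x_m).
DWL = ½ × 10.0000 × 20.0000 = 100.0000.

DWL = €100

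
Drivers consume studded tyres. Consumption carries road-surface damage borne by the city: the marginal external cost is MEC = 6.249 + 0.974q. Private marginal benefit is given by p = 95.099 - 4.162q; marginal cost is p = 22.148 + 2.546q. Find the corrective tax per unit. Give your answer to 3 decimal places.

tax = 14.706 per unit

Social marginal benefit = demand − MEC = 88.850 - 5.136q.
Set SMB = MC: 88.850 - 5.136q = 22.148 + 2.546q → q* = 8.6829.
The Pigouvian tax equals MEC at q*: 6.249 + 0.974×8.6829 = 14.7061.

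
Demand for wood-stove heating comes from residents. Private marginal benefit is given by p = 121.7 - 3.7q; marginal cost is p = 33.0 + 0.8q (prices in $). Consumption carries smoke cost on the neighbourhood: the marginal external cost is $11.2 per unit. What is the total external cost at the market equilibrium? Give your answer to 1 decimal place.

$220.8

Market equilibrium (private): 33.0 + 0.8q = 121.7 - 3.7q → q_m = 19.7111.
Total external cost = MEC × q_m = 11.2 × 19.7111 = 220.7643.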